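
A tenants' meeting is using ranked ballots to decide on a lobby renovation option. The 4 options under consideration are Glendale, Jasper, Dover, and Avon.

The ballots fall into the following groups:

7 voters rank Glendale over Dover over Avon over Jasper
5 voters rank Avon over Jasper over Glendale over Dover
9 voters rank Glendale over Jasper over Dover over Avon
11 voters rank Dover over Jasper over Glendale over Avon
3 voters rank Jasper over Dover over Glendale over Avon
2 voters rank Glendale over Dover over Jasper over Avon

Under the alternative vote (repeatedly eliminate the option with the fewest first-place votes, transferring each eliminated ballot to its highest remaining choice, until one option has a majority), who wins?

Round 1: Glendale 18, Dover 11, Avon 5, Jasper 3. Jasper has the fewest and is eliminated.
Round 2: Glendale 18, Dover 14, Avon 5. Avon has the fewest and is eliminated.
Round 3: Glendale 23, Dover 14. Glendale has a majority.

Glendale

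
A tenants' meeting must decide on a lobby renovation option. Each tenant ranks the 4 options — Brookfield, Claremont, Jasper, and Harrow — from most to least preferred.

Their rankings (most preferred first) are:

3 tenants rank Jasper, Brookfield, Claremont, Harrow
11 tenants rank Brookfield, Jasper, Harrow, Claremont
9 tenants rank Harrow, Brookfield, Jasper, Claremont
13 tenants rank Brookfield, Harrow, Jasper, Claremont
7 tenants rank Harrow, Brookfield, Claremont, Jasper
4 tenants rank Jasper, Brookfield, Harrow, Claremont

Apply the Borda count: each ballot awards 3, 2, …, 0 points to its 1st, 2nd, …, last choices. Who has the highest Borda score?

Brookfield

Borda scores:
  Brookfield: 3·2 + 11·3 + 9·2 + 13·3 + 7·2 + 4·2 = 118
  Claremont: 3·1 + 11·0 + 9·0 + 13·0 + 7·1 + 4·0 = 10
  Jasper: 3·3 + 11·2 + 9·1 + 13·1 + 7·0 + 4·3 = 65
  Harrow: 3·0 + 11·1 + 9·3 + 13·2 + 7·3 + 4·1 = 89
Brookfield has the highest total.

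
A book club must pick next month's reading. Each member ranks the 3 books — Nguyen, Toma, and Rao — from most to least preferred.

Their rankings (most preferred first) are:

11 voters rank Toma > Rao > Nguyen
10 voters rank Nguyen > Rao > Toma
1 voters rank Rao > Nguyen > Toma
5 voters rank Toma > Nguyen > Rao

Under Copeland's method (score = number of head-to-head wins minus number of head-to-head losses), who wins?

Pairwise results:
  Nguyen vs Toma: Toma wins 16–11.
  Nguyen vs Rao: Nguyen wins 15–12.
  Toma vs Rao: Toma wins 16–11.
Copeland scores (wins − losses):
  Nguyen: 1 − 1 = 0
  Toma: 2 − 0 = 2
  Rao: 0 − 2 = -2
Toma has the best Copeland score.

Toma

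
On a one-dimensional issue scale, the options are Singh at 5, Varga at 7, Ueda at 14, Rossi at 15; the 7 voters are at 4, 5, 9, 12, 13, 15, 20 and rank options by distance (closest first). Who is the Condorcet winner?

With single-peaked preferences on a line, the Condorcet winner is the candidate closest to the median voter.
The median voter (position 12) is closest to Ueda at 14.
Check: Ueda vs Varga — voters closer to Ueda: 4 of 7.

Ueda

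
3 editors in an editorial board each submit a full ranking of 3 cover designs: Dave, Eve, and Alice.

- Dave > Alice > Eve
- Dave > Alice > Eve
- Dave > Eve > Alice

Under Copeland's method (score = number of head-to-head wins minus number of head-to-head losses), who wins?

Dave

Pairwise results:
  Dave vs Eve: Dave wins 3–0.
  Dave vs Alice: Dave wins 3–0.
  Eve vs Alice: Alice wins 2–1.
Copeland scores (wins − losses):
  Dave: 2 − 0 = 2
  Eve: 0 − 2 = -2
  Alice: 1 − 1 = 0
Dave has the best Copeland score.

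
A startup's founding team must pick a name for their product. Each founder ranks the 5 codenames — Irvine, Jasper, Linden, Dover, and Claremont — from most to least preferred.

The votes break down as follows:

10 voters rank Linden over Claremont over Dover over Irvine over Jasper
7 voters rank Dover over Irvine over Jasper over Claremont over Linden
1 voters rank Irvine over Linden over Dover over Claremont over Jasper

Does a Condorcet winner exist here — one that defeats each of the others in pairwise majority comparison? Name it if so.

Head-to-head results (18 voters total):
Irvine vs Jasper: Irvine wins 18–0.
Irvine vs Linden: Linden wins 10–8.
Irvine vs Dover: Dover wins 17–1.
Irvine vs Claremont: Claremont wins 10–8.
Jasper vs Linden: Linden wins 11–7.
Jasper vs Dover: Dover wins 18–0.
Jasper vs Claremont: Claremont wins 11–7.
Linden vs Dover: Linden wins 11–7.
Linden vs Claremont: Linden wins 11–7.
Dover vs Claremont: Claremont wins 10–8.
Linden beats each rival — Irvine (10–8), Jasper (11–7), Dover (11–7), Claremont (11–7) — so Linden is the Condorcet winner.

Linden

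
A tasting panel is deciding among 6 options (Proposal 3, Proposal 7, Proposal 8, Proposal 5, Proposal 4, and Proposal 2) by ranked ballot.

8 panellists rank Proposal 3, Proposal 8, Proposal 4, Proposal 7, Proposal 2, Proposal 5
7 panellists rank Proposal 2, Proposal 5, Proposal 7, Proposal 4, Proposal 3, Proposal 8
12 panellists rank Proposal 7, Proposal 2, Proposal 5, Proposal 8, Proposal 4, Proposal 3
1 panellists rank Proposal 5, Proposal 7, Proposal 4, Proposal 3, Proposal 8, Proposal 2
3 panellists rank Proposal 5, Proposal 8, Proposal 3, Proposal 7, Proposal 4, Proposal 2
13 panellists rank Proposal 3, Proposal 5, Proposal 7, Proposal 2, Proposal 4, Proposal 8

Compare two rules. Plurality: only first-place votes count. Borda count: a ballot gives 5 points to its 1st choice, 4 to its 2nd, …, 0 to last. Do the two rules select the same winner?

Plurality first-place counts: Proposal 3 21, Proposal 7 12, Proposal 8 0, Proposal 5 4, Proposal 4 0, Proposal 2 7 → Proposal 3.
Borda totals: Proposal 3 123, Proposal 7 146, Proposal 8 69, Proposal 5 136, Proposal 4 69, Proposal 2 117 → Proposal 7.
The two rules disagree: plurality picks Proposal 3, Borda picks Proposal 7.

No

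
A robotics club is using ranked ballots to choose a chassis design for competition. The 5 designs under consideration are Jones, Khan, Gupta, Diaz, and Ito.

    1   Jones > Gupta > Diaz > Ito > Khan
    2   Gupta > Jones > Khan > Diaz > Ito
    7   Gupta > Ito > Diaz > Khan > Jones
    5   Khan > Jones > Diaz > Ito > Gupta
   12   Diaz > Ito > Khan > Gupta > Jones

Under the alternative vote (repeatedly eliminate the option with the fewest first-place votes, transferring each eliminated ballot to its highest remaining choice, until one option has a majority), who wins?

Round 1: Diaz 12, Gupta 9, Khan 5, Jones 1, Ito 0. Ito has the fewest and is eliminated.
Round 2: Diaz 12, Gupta 9, Khan 5, Jones 1. Jones has the fewest and is eliminated.
Round 3: Diaz 12, Gupta 10, Khan 5. Khan has the fewest and is eliminated.
Round 4: Diaz 17, Gupta 10. Diaz has a majority.

Diaz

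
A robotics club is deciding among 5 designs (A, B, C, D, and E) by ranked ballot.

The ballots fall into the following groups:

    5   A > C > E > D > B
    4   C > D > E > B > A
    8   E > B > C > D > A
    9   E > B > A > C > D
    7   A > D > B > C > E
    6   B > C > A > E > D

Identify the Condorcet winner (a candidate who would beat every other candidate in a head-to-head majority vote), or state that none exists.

Head-to-head results (39 voters total):
A vs B: B wins 27–12.
A vs C: A wins 21–18.
A vs D: A wins 27–12.
A vs E: E wins 21–18.
B vs C: B wins 30–9.
B vs D: B wins 23–16.
B vs E: E wins 26–13.
C vs D: C wins 32–7.
C vs E: C wins 22–17.
D vs E: E wins 28–11.
No candidate beats all others: A beats C beats E beats A, a majority cycle.

There is no Condorcet winner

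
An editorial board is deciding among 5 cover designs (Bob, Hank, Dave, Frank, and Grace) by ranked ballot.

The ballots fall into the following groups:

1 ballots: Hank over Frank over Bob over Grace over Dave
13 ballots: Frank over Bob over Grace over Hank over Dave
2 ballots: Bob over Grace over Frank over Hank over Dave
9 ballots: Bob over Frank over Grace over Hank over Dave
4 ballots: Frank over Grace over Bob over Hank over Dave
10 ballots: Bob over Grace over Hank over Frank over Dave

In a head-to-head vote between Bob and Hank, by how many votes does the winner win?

37

Ballots ranking Bob above Hank: 13+2+9+4+10 = 38.
Ballots ranking Hank above Bob: 1.
Bob wins 38–1, a margin of 37.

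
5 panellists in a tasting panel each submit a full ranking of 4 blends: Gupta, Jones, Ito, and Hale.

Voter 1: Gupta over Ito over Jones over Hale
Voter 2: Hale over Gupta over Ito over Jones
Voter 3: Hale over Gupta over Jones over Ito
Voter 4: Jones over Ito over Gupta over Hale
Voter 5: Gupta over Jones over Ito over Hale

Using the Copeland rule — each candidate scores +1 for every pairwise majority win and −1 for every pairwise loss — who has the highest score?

Pairwise results:
  Gupta vs Jones: Gupta wins 4–1.
  Gupta vs Ito: Gupta wins 4–1.
  Gupta vs Hale: Gupta wins 3–2.
  Jones vs Ito: Jones wins 3–2.
  Jones vs Hale: Jones wins 3–2.
  Ito vs Hale: Ito wins 3–2.
Copeland scores (wins − losses):
  Gupta: 3 − 0 = 3
  Jones: 2 − 1 = 1
  Ito: 1 − 2 = -1
  Hale: 0 − 3 = -3
Gupta has the best Copeland score.

Gupta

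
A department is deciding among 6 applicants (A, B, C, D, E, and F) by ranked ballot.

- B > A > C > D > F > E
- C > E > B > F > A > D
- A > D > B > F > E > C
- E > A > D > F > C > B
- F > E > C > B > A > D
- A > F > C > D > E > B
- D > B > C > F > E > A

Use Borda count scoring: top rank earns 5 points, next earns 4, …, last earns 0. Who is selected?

Borda scores:
  A: 4 + 1 + 5 + 4 + 1 + 5 + 0 = 20
  B: 5 + 3 + 3 + 0 + 2 + 0 + 4 = 17
  C: 3 + 5 + 0 + 1 + 3 + 3 + 3 = 18
  D: 2 + 0 + 4 + 3 + 0 + 2 + 5 = 16
  E: 0 + 4 + 1 + 5 + 4 + 1 + 1 = 16
  F: 1 + 2 + 2 + 2 + 5 + 4 + 2 = 18
A has the highest total.

A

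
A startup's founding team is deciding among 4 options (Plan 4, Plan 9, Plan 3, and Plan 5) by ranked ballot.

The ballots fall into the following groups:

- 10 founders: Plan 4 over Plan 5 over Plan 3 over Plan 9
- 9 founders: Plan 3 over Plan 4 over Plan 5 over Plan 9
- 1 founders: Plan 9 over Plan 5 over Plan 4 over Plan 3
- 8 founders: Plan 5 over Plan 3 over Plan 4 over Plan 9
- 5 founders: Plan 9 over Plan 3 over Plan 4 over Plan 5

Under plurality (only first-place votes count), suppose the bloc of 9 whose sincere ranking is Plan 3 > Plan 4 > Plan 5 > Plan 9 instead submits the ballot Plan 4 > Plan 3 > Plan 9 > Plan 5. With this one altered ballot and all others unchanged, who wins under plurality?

First-place totals with the altered ballot: Plan 4 19, Plan 9 6, Plan 3 0, Plan 5 8.
The winner is unchanged: still Plan 4.

Plan 4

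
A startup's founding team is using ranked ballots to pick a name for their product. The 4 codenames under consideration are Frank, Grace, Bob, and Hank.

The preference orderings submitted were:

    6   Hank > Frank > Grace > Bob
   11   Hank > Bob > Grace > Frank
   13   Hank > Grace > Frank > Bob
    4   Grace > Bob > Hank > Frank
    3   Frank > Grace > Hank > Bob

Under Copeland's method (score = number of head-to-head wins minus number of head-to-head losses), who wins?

Hank

Pairwise results:
  Frank vs Grace: Grace wins 28–9.
  Frank vs Bob: Frank wins 22–15.
  Frank vs Hank: Hank wins 34–3.
  Grace vs Bob: Grace wins 26–11.
  Grace vs Hank: Hank wins 30–7.
  Bob vs Hank: Hank wins 33–4.
Copeland scores (wins − losses):
  Frank: 1 − 2 = -1
  Grace: 2 − 1 = 1
  Bob: 0 − 3 = -3
  Hank: 3 − 0 = 3
Hank has the best Copeland score.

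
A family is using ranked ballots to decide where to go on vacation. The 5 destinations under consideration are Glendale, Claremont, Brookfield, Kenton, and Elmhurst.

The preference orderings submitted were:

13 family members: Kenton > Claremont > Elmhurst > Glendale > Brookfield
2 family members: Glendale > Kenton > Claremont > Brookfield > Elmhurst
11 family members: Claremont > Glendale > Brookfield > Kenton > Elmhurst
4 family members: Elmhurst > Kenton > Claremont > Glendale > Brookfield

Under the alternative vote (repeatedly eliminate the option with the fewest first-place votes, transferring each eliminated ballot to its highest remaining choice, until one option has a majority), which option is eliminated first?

Round 1: Kenton 13, Claremont 11, Elmhurst 4, Glendale 2, Brookfield 0. Brookfield has the fewest and is eliminated.
Round 2: Kenton 13, Claremont 11, Elmhurst 4, Glendale 2. Glendale has the fewest and is eliminated.
Round 3: Kenton 15, Claremont 11, Elmhurst 4. Elmhurst has the fewest and is eliminated.
Round 4: Kenton 19, Claremont 11. Kenton has a majority.

Brookfield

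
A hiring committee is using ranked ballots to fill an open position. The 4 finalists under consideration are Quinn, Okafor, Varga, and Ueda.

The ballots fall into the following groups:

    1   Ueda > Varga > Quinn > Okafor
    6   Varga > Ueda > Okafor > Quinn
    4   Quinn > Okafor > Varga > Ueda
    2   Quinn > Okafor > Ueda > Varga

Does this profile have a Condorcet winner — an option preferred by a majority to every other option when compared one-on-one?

Yes

Head-to-head results (13 voters total):
Quinn vs Okafor: Quinn wins 7–6.
Quinn vs Varga: Varga wins 7–6.
Quinn vs Ueda: Ueda wins 7–6.
Okafor vs Varga: Varga wins 7–6.
Okafor vs Ueda: Ueda wins 7–6.
Varga vs Ueda: Varga wins 10–3.
Varga beats each rival — Quinn (7–6), Okafor (7–6), Ueda (10–3) — so Varga is the Condorcet winner.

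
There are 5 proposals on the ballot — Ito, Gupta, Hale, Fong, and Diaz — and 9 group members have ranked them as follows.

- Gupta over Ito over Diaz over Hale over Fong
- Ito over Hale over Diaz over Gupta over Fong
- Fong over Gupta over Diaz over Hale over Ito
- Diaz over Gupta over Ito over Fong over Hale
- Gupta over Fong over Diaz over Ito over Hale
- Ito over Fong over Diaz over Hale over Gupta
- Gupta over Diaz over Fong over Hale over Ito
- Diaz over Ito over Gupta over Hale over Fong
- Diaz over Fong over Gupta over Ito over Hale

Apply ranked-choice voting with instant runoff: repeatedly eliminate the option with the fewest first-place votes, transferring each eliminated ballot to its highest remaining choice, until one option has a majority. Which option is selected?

Round 1: Gupta 3, Diaz 3, Ito 2, Fong 1, Hale 0. Hale has the fewest and is eliminated.
Round 2: Gupta 3, Diaz 3, Ito 2, Fong 1. Fong has the fewest and is eliminated.
Round 3: Gupta 4, Diaz 3, Ito 2. Ito has the fewest and is eliminated.
Round 4: Diaz 5, Gupta 4. Diaz has a majority.

Diaz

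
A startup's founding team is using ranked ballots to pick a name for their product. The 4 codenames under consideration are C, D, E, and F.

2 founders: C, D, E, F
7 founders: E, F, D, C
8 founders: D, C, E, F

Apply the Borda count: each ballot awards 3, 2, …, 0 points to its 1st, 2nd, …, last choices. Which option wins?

D

Borda scores:
  C: 2·3 + 7·0 + 8·2 = 22
  D: 2·2 + 7·1 + 8·3 = 35
  E: 2·1 + 7·3 + 8·1 = 31
  F: 2·0 + 7·2 + 8·0 = 14
D has the highest total.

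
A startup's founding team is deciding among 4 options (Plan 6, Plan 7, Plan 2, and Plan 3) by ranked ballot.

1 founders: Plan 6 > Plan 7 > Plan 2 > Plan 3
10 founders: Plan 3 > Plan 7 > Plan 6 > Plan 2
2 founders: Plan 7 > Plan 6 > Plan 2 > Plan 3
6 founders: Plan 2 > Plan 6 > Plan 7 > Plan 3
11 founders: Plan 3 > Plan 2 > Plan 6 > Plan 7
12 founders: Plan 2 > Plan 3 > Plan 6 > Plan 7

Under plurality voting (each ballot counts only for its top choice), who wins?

First-place vote totals:
  Plan 6: 1
  Plan 7: 2
  Plan 2: 18
  Plan 3: 21
Plan 3 has the most first-place votes.

Plan 3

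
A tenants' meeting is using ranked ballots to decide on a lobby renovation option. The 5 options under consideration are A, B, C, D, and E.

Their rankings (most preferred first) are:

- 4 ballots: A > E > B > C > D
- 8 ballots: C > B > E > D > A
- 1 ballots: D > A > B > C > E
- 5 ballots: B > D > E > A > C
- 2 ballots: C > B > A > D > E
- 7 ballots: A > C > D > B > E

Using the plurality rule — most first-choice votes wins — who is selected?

A

First-place vote totals:
  A: 11
  B: 5
  C: 10
  D: 1
  E: 0
A has the most first-place votes.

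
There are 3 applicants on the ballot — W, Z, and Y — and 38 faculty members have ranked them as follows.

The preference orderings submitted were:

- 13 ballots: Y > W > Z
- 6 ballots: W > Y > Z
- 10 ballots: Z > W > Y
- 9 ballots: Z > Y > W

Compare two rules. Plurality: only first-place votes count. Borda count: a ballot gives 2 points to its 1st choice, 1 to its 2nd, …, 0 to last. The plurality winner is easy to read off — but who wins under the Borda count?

Plurality first-place counts: W 6, Z 19, Y 13 → Z.
Borda totals: W 35, Z 38, Y 41 → Y.

Y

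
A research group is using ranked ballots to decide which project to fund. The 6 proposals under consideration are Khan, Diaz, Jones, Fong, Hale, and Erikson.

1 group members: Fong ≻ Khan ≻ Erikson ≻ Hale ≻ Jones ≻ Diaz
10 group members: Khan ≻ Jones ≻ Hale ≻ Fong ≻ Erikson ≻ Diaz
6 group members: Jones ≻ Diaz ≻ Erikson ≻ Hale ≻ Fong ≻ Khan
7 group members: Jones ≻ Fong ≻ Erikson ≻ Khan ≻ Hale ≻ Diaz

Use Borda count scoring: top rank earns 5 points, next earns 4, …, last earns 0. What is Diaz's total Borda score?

24

Borda scores:
  Khan: 4 + 10·5 + 6·0 + 7·2 = 68
  Diaz: 0 + 10·0 + 6·4 + 7·0 = 24
  Jones: 1 + 10·4 + 6·5 + 7·5 = 106
  Fong: 5 + 10·2 + 6·1 + 7·4 = 59
  Hale: 2 + 10·3 + 6·2 + 7·1 = 51
  Erikson: 3 + 10·1 + 6·3 + 7·3 = 52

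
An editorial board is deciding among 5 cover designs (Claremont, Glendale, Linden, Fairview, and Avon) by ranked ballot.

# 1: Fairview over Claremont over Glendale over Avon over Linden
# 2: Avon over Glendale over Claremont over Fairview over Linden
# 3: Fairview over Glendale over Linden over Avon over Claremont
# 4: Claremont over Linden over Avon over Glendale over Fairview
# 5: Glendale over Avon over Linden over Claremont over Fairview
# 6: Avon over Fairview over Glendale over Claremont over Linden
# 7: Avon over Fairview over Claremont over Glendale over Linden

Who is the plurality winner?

Avon

First-place vote totals:
  Claremont: 1
  Glendale: 1
  Linden: 0
  Fairview: 2
  Avon: 3
Avon has the most first-place votes.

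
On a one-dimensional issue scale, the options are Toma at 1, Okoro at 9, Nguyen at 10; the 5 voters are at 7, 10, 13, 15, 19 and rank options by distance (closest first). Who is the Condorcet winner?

Nguyen

With single-peaked preferences on a line, the Condorcet winner is the candidate closest to the median voter.
The median voter (position 13) is closest to Nguyen at 10.
Check: Nguyen vs Okoro — voters closer to Nguyen: 4 of 5.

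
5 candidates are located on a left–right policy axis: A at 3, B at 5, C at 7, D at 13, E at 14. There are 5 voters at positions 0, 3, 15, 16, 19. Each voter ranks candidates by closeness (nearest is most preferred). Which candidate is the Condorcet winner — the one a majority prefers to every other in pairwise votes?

With single-peaked preferences on a line, the Condorcet winner is the candidate closest to the median voter.
The median voter (position 15) is closest to E at 14.
Check: E vs B — voters closer to E: 3 of 5.

E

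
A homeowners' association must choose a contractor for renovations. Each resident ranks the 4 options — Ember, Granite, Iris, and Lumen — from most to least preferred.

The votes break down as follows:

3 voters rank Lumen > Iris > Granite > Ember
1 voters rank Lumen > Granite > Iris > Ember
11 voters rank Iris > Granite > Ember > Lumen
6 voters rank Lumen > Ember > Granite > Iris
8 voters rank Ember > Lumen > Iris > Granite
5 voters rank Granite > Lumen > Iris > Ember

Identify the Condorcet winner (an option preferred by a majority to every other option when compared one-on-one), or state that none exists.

Head-to-head results (34 voters total):
Ember vs Granite: Granite wins 20–14.
Ember vs Iris: Iris wins 20–14.
Ember vs Lumen: Ember wins 19–15.
Granite vs Iris: Iris wins 22–12.
Granite vs Lumen: Lumen wins 18–16.
Iris vs Lumen: Lumen wins 23–11.
No candidate beats all others: Ember beats Lumen beats Granite beats Ember, a majority cycle.

None — there is no Condorcet winner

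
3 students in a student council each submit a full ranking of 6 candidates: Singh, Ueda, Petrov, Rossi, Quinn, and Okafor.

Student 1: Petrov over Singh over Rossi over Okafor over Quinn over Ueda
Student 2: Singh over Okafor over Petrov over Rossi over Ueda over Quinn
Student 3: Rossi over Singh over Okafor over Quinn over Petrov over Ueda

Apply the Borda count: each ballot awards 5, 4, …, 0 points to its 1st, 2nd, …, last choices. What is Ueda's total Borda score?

Borda scores:
  Singh: 4 + 5 + 4 = 13
  Ueda: 0 + 1 + 0 = 1
  Petrov: 5 + 3 + 1 = 9
  Rossi: 3 + 2 + 5 = 10
  Quinn: 1 + 0 + 2 = 3
  Okafor: 2 + 4 + 3 = 9

1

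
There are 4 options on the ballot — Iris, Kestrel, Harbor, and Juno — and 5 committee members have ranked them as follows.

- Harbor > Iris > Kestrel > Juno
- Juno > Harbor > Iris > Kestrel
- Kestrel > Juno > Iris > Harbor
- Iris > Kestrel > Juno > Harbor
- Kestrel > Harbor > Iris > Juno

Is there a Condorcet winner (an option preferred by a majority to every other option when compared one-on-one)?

Head-to-head results (5 voters total):
Iris vs Kestrel: Iris wins 3–2.
Iris vs Harbor: Harbor wins 3–2.
Iris vs Juno: Iris wins 3–2.
Kestrel vs Harbor: Kestrel wins 3–2.
Kestrel vs Juno: Kestrel wins 4–1.
Harbor vs Juno: Juno wins 3–2.
No candidate beats all others: Iris beats Kestrel beats Harbor beats Iris, a majority cycle.

No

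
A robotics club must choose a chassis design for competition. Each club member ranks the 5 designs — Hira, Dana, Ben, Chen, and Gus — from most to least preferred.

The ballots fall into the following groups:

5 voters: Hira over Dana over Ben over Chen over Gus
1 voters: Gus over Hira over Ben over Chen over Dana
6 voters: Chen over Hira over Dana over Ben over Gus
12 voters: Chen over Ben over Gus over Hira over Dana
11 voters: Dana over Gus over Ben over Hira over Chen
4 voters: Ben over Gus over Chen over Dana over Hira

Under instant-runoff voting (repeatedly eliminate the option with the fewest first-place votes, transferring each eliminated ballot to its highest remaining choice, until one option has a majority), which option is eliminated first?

Round 1: Chen 18, Dana 11, Hira 5, Ben 4, Gus 1. Gus has the fewest and is eliminated.
Round 2: Chen 18, Dana 11, Hira 6, Ben 4. Ben has the fewest and is eliminated.
Round 3: Chen 22, Dana 11, Hira 6. Chen has a majority.

Gus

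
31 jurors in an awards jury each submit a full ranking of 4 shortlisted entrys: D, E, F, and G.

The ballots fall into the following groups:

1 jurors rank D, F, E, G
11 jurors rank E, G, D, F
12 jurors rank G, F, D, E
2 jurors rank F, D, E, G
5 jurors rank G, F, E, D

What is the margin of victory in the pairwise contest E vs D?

Ballots ranking E above D: 11+5 = 16.
Ballots ranking D above E: 1+12+2 = 15.
E wins 16–15, a margin of 1.

1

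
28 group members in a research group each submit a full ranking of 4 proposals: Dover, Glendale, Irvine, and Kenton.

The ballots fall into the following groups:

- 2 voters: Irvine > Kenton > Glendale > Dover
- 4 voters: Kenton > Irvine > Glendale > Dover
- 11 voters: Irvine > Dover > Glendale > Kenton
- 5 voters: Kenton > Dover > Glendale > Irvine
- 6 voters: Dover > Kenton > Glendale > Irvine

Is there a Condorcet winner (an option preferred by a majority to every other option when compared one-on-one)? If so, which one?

Head-to-head results (28 voters total):
Dover vs Glendale: Dover wins 22–6.
Dover vs Irvine: Irvine wins 17–11.
Dover vs Kenton: Dover wins 17–11.
Glendale vs Irvine: Irvine wins 17–11.
Glendale vs Kenton: Kenton wins 17–11.
Irvine vs Kenton: Kenton wins 15–13.
No candidate beats all others: Dover beats Kenton beats Irvine beats Dover, a majority cycle.

No Condorcet winner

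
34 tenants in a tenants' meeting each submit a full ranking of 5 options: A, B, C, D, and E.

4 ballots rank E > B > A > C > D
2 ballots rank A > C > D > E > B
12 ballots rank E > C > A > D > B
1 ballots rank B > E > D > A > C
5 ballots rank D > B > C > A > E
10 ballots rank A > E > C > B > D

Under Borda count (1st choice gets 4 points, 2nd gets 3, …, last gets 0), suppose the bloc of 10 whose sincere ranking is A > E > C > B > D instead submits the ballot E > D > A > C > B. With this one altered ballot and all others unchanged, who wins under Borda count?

E

Borda totals with the altered ballot: A 66, B 31, C 66, D 68, E 109.
The winner is unchanged: still E.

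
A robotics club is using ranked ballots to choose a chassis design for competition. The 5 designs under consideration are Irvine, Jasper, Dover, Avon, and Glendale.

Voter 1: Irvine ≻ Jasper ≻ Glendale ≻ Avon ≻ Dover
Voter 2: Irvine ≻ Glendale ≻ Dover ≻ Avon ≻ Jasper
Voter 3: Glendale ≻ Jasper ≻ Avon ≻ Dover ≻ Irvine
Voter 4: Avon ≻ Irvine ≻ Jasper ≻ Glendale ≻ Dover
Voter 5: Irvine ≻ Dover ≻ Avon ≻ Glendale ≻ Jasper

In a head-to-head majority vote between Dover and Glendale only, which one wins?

Glendale

Ballots ranking Dover above Glendale: 1.
Ballots ranking Glendale above Dover: 4.
Glendale wins the head-to-head, 4–1.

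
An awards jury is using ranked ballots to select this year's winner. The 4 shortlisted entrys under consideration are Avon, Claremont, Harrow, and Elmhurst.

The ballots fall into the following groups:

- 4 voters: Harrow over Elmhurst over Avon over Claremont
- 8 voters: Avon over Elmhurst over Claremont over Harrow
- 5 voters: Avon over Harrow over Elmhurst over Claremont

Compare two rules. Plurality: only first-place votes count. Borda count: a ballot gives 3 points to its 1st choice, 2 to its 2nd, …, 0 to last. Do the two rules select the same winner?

Yes

Plurality first-place counts: Avon 13, Claremont 0, Harrow 4, Elmhurst 0 → Avon.
Borda totals: Avon 43, Claremont 8, Harrow 22, Elmhurst 29 → Avon.
The two rules agree on Avon.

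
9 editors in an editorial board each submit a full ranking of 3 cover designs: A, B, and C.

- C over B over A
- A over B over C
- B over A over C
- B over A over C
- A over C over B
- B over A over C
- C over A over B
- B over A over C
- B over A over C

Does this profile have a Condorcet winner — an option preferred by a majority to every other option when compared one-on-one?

Yes

Head-to-head results (9 voters total):
A vs B: B wins 6–3.
A vs C: A wins 7–2.
B vs C: B wins 6–3.
B beats each rival — A (6–3), C (6–3) — so B is the Condorcet winner.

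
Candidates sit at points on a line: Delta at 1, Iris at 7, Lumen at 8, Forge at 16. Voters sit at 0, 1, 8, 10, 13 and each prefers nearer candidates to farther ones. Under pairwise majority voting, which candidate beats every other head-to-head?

Lumen

With single-peaked preferences on a line, the Condorcet winner is the candidate closest to the median voter.
The median voter (position 8) is closest to Lumen at 8.
Check: Lumen vs Delta — voters closer to Lumen: 3 of 5.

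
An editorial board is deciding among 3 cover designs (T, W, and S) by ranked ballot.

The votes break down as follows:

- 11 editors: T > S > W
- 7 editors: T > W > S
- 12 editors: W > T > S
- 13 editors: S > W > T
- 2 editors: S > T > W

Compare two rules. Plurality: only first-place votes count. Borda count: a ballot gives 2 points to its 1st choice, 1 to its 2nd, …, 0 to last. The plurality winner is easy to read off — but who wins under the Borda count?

Plurality first-place counts: T 18, W 12, S 15 → T.
Borda totals: T 50, W 44, S 41 → T.

T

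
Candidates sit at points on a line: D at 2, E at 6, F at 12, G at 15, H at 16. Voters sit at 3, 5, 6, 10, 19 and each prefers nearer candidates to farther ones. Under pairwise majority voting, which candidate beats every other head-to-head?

With single-peaked preferences on a line, the Condorcet winner is the candidate closest to the median voter.
The median voter (position 6) is closest to E at 6.
Check: E vs G — voters closer to E: 4 of 5.

E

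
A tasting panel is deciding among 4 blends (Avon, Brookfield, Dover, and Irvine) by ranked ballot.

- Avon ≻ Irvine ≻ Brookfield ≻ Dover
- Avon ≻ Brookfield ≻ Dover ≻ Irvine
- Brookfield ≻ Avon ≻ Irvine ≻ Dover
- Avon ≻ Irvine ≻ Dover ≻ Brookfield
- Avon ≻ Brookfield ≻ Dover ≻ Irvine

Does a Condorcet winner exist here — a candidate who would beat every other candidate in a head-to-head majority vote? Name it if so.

Avon

Head-to-head results (5 voters total):
Avon vs Brookfield: Avon wins 4–1.
Avon vs Dover: Avon wins 5–0.
Avon vs Irvine: Avon wins 5–0.
Brookfield vs Dover: Brookfield wins 4–1.
Brookfield vs Irvine: Brookfield wins 3–2.
Dover vs Irvine: Irvine wins 3–2.
Avon beats each rival — Brookfield (4–1), Dover (5–0), Irvine (5–0) — so Avon is the Condorcet winner.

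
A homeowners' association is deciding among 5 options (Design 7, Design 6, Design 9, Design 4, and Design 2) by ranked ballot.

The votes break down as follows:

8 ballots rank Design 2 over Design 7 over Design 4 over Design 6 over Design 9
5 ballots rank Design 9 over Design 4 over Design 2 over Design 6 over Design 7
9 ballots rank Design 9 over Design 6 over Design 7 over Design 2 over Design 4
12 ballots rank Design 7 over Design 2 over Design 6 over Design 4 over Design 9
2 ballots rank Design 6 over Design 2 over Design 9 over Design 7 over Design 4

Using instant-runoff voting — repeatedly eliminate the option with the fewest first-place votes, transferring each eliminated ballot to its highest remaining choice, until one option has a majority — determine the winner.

Round 1: Design 9 14, Design 7 12, Design 2 8, Design 6 2, Design 4 0. Design 4 has the fewest and is eliminated.
Round 2: Design 9 14, Design 7 12, Design 2 8, Design 6 2. Design 6 has the fewest and is eliminated.
Round 3: Design 9 14, Design 7 12, Design 2 10. Design 2 has the fewest and is eliminated.
Round 4: Design 7 20, Design 9 16. Design 7 has a majority.

Design 7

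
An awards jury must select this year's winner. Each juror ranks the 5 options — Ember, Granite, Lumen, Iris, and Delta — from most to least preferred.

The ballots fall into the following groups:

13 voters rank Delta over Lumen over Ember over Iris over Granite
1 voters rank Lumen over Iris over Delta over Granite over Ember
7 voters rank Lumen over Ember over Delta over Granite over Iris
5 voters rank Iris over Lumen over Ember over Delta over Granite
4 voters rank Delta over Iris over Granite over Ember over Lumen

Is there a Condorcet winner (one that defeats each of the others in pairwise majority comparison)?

Head-to-head results (30 voters total):
Ember vs Granite: Ember wins 25–5.
Ember vs Lumen: Lumen wins 26–4.
Ember vs Iris: Ember wins 20–10.
Ember vs Delta: Delta wins 18–12.
Granite vs Lumen: Lumen wins 26–4.
Granite vs Iris: Iris wins 23–7.
Granite vs Delta: Delta wins 30–0.
Lumen vs Iris: Lumen wins 21–9.
Lumen vs Delta: Delta wins 17–13.
Iris vs Delta: Delta wins 24–6.
Delta beats each rival — Ember (18–12), Granite (30–0), Lumen (17–13), Iris (24–6) — so Delta is the Condorcet winner.

Yes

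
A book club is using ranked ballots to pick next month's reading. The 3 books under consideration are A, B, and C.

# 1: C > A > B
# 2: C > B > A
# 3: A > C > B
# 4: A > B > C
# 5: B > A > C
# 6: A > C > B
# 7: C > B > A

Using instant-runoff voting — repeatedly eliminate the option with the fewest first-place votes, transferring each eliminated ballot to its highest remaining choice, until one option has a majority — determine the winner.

A

Round 1: A 3, C 3, B 1. B has the fewest and is eliminated.
Round 2: A 4, C 3. A has a majority.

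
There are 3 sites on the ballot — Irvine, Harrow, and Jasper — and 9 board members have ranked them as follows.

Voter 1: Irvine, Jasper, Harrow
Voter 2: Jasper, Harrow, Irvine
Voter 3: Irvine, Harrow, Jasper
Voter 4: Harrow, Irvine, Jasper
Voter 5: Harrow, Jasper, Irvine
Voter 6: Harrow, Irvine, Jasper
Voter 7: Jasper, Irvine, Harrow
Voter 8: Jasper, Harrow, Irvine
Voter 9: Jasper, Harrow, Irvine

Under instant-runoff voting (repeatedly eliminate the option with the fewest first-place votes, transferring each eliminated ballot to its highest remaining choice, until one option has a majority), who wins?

Jasper

Round 1: Jasper 4, Harrow 3, Irvine 2. Irvine has the fewest and is eliminated.
Round 2: Jasper 5, Harrow 4. Jasper has a majority.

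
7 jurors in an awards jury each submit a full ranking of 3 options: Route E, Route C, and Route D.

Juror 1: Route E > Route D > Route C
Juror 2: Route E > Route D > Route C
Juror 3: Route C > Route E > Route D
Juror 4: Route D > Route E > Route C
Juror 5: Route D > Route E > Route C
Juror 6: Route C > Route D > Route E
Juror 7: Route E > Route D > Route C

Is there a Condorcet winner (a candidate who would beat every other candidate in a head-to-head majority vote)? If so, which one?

Route E

Head-to-head results (7 voters total):
Route E vs Route C: Route E wins 5–2.
Route E vs Route D: Route E wins 4–3.
Route C vs Route D: Route D wins 5–2.
Route E beats each rival — Route C (5–2), Route D (4–3) — so Route E is the Condorcet winner.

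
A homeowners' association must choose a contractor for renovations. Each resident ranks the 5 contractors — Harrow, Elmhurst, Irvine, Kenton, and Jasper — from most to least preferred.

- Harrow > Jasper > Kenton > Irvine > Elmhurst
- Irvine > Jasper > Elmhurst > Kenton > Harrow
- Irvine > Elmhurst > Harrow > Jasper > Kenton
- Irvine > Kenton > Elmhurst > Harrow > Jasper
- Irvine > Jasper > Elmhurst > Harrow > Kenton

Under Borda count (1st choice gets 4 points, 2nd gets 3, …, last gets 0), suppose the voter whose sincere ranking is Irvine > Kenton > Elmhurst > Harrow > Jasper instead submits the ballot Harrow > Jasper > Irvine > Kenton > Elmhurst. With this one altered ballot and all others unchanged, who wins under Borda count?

Borda totals with the altered ballot: Harrow 11, Elmhurst 7, Irvine 15, Kenton 4, Jasper 13.
The winner is unchanged: still Irvine.

Irvine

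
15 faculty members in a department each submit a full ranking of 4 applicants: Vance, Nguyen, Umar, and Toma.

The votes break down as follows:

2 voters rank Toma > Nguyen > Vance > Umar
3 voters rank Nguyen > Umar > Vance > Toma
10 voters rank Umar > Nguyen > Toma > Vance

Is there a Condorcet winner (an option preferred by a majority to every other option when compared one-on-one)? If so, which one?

Umar

Head-to-head results (15 voters total):
Vance vs Nguyen: Nguyen wins 15–0.
Vance vs Umar: Umar wins 13–2.
Vance vs Toma: Toma wins 12–3.
Nguyen vs Umar: Umar wins 10–5.
Nguyen vs Toma: Nguyen wins 13–2.
Umar vs Toma: Umar wins 13–2.
Umar beats each rival — Vance (13–2), Nguyen (10–5), Toma (13–2) — so Umar is the Condorcet winner.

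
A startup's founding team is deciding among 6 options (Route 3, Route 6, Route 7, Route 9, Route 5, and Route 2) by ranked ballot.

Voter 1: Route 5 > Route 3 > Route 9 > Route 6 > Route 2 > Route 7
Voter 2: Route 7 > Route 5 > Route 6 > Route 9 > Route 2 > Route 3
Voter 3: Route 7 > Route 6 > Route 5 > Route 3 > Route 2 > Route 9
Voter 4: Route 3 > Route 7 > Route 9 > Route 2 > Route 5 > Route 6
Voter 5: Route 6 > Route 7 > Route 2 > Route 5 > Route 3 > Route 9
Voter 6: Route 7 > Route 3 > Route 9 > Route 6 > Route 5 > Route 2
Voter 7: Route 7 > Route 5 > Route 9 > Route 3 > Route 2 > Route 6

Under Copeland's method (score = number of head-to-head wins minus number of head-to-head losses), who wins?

Route 7

Pairwise results:
  Route 3 vs Route 6: Route 3 wins 4–3.
  Route 3 vs Route 7: Route 7 wins 5–2.
  Route 3 vs Route 9: Route 3 wins 5–2.
  Route 3 vs Route 5: Route 5 wins 5–2.
  Route 3 vs Route 2: Route 3 wins 5–2.
  Route 6 vs Route 7: Route 7 wins 5–2.
  Route 6 vs Route 9: Route 9 wins 4–3.
  Route 6 vs Route 5: Route 5 wins 4–3.
  Route 6 vs Route 2: Route 6 wins 5–2.
  Route 7 vs Route 9: Route 7 wins 6–1.
  Route 7 vs Route 5: Route 7 wins 6–1.
  Route 7 vs Route 2: Route 7 wins 6–1.
  Route 9 vs Route 5: Route 5 wins 5–2.
  Route 9 vs Route 2: Route 9 wins 5–2.
  Route 5 vs Route 2: Route 5 wins 5–2.
Copeland scores (wins − losses):
  Route 3: 3 − 2 = 1
  Route 6: 1 − 4 = -3
  Route 7: 5 − 0 = 5
  Route 9: 2 − 3 = -1
  Route 5: 4 − 1 = 3
  Route 2: 0 − 5 = -5
Route 7 has the best Copeland score.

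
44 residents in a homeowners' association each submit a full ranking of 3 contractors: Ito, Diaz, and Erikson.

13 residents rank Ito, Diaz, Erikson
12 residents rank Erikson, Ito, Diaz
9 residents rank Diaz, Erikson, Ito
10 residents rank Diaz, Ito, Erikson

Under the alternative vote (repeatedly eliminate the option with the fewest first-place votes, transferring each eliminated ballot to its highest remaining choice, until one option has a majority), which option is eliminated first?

Round 1: Diaz 19, Ito 13, Erikson 12. Erikson has the fewest and is eliminated.
Round 2: Ito 25, Diaz 19. Ito has a majority.

Erikson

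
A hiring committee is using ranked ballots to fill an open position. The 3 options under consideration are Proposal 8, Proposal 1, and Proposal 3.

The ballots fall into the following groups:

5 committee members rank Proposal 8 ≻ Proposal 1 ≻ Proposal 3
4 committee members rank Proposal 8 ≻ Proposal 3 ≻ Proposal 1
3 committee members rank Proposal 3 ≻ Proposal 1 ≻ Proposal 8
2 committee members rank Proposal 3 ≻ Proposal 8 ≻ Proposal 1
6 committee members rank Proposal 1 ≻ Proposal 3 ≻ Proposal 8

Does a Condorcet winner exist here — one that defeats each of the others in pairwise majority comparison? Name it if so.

None — there is no Condorcet winner

Head-to-head results (20 voters total):
Proposal 8 vs Proposal 1: Proposal 8 wins 11–9.
Proposal 8 vs Proposal 3: Proposal 3 wins 11–9.
Proposal 1 vs Proposal 3: Proposal 1 wins 11–9.
No candidate beats all others: Proposal 8 beats Proposal 1 beats Proposal 3 beats Proposal 8, a majority cycle.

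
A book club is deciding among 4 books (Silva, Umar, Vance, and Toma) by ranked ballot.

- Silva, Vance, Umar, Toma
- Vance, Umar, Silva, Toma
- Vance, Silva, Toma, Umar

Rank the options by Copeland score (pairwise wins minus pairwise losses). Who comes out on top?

Vance

Pairwise results:
  Silva vs Umar: Silva wins 2–1.
  Silva vs Vance: Vance wins 2–1.
  Silva vs Toma: Silva wins 3–0.
  Umar vs Vance: Vance wins 3–0.
  Umar vs Toma: Umar wins 2–1.
  Vance vs Toma: Vance wins 3–0.
Copeland scores (wins − losses):
  Silva: 2 − 1 = 1
  Umar: 1 − 2 = -1
  Vance: 3 − 0 = 3
  Toma: 0 − 3 = -3
Vance has the best Copeland score.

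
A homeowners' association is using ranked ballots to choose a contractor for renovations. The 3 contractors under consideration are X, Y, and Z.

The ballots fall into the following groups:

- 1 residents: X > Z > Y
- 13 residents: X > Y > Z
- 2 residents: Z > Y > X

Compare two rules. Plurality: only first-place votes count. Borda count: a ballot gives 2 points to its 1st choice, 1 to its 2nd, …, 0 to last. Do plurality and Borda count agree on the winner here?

Yes

Plurality first-place counts: X 14, Y 0, Z 2 → X.
Borda totals: X 28, Y 15, Z 5 → X.
The two rules agree on X.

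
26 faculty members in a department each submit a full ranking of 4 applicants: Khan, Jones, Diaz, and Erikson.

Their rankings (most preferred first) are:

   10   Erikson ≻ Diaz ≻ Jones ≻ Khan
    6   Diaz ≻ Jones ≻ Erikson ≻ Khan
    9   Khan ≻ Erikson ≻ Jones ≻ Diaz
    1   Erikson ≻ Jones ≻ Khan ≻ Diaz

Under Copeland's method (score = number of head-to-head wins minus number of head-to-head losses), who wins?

Pairwise results:
  Khan vs Jones: Jones wins 17–9.
  Khan vs Diaz: Diaz wins 16–10.
  Khan vs Erikson: Erikson wins 17–9.
  Jones vs Diaz: Diaz wins 16–10.
  Jones vs Erikson: Erikson wins 20–6.
  Diaz vs Erikson: Erikson wins 20–6.
Copeland scores (wins − losses):
  Khan: 0 − 3 = -3
  Jones: 1 − 2 = -1
  Diaz: 2 − 1 = 1
  Erikson: 3 − 0 = 3
Erikson has the best Copeland score.

Erikson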